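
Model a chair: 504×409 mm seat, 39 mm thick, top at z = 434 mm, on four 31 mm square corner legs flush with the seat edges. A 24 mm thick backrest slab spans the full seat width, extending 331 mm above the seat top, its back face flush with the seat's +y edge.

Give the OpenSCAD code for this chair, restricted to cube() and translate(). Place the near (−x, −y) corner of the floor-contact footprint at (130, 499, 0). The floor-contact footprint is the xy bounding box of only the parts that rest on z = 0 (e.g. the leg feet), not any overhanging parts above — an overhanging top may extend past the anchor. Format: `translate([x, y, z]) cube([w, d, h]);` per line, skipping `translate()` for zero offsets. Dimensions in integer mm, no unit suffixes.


translate([130, 499, 395]) cube([504, 409, 39]);
translate([130, 499, 0]) cube([31, 31, 395]);
translate([603, 499, 0]) cube([31, 31, 395]);
translate([130, 877, 0]) cube([31, 31, 395]);
translate([603, 877, 0]) cube([31, 31, 395]);
translate([130, 884, 434]) cube([504, 24, 331]);


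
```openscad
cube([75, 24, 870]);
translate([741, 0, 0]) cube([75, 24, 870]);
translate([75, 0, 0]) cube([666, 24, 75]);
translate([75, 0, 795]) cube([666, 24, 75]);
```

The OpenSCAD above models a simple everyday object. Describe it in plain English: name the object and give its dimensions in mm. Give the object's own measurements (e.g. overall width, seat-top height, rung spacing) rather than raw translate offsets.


A rectangular picture frame lying in the x–z plane (depth along y). The opening is 666 mm wide (x) by 720 mm tall (z), surrounded by a border 75 mm wide on all four sides. The frame is 24 mm deep and is made of two full-height vertical stiles with two horizontal rails fitted between them.


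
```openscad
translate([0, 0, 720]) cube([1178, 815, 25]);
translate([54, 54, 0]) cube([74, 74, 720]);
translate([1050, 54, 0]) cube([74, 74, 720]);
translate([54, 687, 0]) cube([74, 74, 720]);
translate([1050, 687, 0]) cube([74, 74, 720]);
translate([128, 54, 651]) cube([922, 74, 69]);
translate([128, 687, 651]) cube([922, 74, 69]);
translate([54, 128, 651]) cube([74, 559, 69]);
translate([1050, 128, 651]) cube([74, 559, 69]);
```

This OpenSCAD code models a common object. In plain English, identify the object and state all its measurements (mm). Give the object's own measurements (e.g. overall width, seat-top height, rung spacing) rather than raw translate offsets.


A rectangular dining table. The top is 1178×815×25 mm with its upper surface at z = 745 mm. It stands on four 74×74 mm square legs, each inset 54 mm from the nearest pair of top edges, running from the floor to the underside of the top. Four apron rails, 74 mm thick and 69 mm tall, run between adjacent legs with their top edges flush with the underside of the top and their outer faces flush with the legs' outer faces.


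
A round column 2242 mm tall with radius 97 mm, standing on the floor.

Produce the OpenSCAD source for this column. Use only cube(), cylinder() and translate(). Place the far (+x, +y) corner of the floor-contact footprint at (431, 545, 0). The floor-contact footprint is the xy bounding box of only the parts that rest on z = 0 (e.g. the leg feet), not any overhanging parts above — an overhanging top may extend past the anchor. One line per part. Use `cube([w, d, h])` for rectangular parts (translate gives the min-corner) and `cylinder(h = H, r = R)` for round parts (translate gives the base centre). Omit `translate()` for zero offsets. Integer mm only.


translate([334, 448, 0]) cylinder(h = 2242, r = 97);


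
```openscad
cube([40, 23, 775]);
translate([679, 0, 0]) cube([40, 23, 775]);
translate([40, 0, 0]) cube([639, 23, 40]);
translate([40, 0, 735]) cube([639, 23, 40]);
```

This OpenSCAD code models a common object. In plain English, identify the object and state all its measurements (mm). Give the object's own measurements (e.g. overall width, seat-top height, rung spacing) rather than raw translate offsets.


A rectangular picture frame lying in the x–z plane (depth along y). The opening is 639 mm wide (x) by 695 mm tall (z), surrounded by a border 40 mm wide on all four sides. The frame is 23 mm deep and is made of two full-height vertical stiles with two horizontal rails fitted between them.


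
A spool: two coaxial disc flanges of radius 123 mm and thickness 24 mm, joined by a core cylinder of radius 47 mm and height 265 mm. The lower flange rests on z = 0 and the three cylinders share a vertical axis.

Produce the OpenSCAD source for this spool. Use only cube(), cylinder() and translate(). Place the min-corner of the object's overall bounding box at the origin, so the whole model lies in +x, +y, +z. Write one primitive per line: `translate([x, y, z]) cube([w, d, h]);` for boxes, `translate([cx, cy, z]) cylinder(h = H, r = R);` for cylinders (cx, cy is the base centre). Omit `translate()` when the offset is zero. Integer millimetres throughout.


translate([123, 123, 0]) cylinder(h = 24, r = 123);
translate([123, 123, 24]) cylinder(h = 265, r = 47);
translate([123, 123, 289]) cylinder(h = 24, r = 123);


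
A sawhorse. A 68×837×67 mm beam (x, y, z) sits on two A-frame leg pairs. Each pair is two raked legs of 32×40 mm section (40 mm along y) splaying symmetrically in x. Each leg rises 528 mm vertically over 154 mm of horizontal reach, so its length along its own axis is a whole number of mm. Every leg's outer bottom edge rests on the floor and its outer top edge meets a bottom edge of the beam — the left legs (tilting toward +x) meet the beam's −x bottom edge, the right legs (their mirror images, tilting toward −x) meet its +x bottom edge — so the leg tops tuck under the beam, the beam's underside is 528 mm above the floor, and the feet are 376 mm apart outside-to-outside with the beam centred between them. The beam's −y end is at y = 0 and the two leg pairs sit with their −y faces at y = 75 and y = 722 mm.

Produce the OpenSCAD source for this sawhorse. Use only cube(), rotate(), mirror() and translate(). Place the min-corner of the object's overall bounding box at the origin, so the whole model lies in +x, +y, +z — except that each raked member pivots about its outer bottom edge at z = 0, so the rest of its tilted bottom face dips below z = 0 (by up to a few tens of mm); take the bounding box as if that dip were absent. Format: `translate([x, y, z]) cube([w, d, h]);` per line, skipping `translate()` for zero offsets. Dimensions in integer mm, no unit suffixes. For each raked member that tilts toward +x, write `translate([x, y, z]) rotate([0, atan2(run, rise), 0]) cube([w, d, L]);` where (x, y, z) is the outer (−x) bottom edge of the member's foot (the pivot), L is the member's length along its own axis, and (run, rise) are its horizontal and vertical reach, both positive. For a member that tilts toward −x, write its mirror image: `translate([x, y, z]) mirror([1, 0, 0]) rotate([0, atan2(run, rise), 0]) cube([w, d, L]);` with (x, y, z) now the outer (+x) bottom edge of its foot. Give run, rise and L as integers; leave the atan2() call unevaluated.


// leg length = √(154² + 528²) = 550
// right-leg outer foot x = 2·154 + 68 = 376
// beam min-corner = (154, 0, 528)
translate([154, 0, 528]) cube([68, 837, 67]);
translate([0, 75, 0]) rotate([0, atan2(154, 528), 0]) cube([32, 40, 550]);
translate([376, 75, 0]) mirror([1, 0, 0]) rotate([0, atan2(154, 528), 0]) cube([32, 40, 550]);
translate([0, 722, 0]) rotate([0, atan2(154, 528), 0]) cube([32, 40, 550]);
translate([376, 722, 0]) mirror([1, 0, 0]) rotate([0, atan2(154, 528), 0]) cube([32, 40, 550]);


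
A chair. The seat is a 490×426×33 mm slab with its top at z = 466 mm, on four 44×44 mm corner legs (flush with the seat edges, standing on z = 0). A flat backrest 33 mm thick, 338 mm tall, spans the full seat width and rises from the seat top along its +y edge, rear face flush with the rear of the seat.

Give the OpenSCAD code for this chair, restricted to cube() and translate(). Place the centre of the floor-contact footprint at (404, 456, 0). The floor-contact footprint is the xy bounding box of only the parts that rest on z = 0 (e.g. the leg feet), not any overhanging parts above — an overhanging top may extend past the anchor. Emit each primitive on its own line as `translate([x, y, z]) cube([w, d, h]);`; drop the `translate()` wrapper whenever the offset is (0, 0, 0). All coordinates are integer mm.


// leg_h = 466 - 33 = 433
translate([159, 243, 433]) cube([490, 426, 33]);
translate([159, 243, 0]) cube([44, 44, 433]);
translate([605, 243, 0]) cube([44, 44, 433]);
translate([159, 625, 0]) cube([44, 44, 433]);
translate([605, 625, 0]) cube([44, 44, 433]);
translate([159, 636, 466]) cube([490, 33, 338]);


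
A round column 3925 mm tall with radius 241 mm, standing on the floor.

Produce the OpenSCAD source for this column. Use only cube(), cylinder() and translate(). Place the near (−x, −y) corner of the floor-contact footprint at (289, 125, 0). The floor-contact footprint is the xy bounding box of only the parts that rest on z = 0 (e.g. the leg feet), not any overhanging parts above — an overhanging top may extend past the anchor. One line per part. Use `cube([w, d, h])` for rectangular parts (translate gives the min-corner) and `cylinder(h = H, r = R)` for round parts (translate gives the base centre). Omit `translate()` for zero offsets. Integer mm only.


translate([530, 366, 0]) cylinder(h = 3925, r = 241);


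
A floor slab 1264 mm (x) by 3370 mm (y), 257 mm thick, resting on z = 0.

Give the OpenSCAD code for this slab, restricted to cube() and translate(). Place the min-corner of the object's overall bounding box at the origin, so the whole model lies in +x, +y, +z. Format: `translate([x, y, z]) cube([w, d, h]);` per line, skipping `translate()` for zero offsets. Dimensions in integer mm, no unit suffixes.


cube([1264, 3370, 257]);


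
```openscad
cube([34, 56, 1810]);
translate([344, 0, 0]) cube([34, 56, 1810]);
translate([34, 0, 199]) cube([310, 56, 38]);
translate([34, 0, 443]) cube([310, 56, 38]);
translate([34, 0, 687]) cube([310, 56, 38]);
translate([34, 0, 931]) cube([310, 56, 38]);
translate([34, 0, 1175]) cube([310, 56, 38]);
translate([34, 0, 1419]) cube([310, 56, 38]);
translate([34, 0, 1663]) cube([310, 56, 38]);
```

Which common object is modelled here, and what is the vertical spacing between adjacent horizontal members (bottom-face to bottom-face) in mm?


A ladder. The rung spacing is 244 mm.

Two tall 34×56 posts with 7 short bars between them — a ladder. Adjacent rungs sit at z = 199 and z = 443, so the spacing is 443 − 199 = 244 mm.


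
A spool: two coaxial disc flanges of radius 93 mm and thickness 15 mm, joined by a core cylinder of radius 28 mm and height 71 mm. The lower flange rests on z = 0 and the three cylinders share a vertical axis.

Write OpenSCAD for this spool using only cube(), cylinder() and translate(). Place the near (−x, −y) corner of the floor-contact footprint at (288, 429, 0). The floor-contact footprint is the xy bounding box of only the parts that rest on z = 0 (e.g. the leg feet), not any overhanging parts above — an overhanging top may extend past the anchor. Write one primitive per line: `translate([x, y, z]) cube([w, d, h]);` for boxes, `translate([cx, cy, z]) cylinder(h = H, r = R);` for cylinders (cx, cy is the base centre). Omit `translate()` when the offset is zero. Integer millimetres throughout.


translate([381, 522, 0]) cylinder(h = 15, r = 93);
translate([381, 522, 15]) cylinder(h = 71, r = 28);
translate([381, 522, 86]) cylinder(h = 15, r = 93);


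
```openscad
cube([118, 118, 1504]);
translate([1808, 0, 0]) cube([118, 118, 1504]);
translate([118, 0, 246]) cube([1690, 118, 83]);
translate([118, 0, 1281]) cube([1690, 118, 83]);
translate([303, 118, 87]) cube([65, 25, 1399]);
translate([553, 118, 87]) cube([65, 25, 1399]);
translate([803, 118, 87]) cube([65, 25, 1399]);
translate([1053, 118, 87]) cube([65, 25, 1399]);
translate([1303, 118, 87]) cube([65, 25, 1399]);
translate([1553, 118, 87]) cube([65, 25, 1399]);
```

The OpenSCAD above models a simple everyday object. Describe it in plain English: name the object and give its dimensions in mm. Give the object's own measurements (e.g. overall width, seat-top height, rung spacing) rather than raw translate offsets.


A fence section. Two 118×118 mm posts, 1504 mm tall, stand on the floor with a clear span of 1690 mm between their inner faces. Two horizontal rails of 118×83 mm section span the gap between the posts with their undersides at z = 246 mm and z = 1281 mm, flush with the posts' −y face. 6 pickets, each 65 mm wide, 25 mm thick and 1399 mm tall, are fixed to the +y face of the rails with their bottoms at z = 87 mm, spaced across the span with a 185 mm gap after the −x post and between neighbouring pickets, with 190 mm left before the +x post.


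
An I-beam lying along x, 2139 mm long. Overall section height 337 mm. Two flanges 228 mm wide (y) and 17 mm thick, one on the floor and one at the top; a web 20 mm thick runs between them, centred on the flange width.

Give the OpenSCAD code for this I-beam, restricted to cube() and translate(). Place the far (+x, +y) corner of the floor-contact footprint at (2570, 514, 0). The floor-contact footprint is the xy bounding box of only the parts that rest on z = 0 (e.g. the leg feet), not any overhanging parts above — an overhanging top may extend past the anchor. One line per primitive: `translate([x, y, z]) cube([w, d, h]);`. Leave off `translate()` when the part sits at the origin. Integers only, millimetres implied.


translate([431, 286, 0]) cube([2139, 228, 17]);
translate([431, 390, 17]) cube([2139, 20, 303]);
translate([431, 286, 320]) cube([2139, 228, 17]);


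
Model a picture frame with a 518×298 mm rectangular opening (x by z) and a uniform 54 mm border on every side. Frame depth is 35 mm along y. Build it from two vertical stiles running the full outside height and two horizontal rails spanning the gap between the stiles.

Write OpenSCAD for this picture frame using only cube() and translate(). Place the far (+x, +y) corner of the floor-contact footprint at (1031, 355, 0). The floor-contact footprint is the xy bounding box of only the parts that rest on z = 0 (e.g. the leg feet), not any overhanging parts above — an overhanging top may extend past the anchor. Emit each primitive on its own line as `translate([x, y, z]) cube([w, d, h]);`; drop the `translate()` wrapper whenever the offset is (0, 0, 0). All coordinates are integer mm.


translate([405, 320, 0]) cube([54, 35, 406]);
translate([977, 320, 0]) cube([54, 35, 406]);
translate([459, 320, 0]) cube([518, 35, 54]);
translate([459, 320, 352]) cube([518, 35, 54]);


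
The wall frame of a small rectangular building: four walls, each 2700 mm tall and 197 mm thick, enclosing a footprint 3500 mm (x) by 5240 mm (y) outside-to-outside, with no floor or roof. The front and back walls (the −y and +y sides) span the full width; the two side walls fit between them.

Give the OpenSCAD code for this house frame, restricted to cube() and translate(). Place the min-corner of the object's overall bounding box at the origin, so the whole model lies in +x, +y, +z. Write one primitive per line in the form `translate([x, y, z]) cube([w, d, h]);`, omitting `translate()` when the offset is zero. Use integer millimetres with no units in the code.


cube([3500, 197, 2700]);
translate([0, 5043, 0]) cube([3500, 197, 2700]);
translate([0, 197, 0]) cube([197, 4846, 2700]);
translate([3303, 197, 0]) cube([197, 4846, 2700]);


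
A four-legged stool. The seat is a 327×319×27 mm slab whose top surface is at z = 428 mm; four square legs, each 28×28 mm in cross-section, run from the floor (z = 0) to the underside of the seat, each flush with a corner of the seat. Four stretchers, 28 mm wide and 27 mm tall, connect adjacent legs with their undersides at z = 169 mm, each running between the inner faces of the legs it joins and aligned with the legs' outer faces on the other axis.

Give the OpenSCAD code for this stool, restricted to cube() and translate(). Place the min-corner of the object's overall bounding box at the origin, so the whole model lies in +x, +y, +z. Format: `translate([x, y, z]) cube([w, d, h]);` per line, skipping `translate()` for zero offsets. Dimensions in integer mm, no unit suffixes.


translate([0, 0, 401]) cube([327, 319, 27]);
cube([28, 28, 401]);
translate([299, 0, 0]) cube([28, 28, 401]);
translate([0, 291, 0]) cube([28, 28, 401]);
translate([299, 291, 0]) cube([28, 28, 401]);
translate([28, 0, 169]) cube([271, 28, 27]);
translate([28, 291, 169]) cube([271, 28, 27]);
translate([0, 28, 169]) cube([28, 263, 27]);
translate([299, 28, 169]) cube([28, 263, 27]);


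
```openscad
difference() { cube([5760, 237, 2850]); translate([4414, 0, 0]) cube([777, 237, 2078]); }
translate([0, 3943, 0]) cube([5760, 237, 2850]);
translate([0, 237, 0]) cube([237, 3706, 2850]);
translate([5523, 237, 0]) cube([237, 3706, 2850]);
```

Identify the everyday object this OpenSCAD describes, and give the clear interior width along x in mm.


A single room. The interior width is 5286 mm.

Four walls enclosing a rectangle with a door in the front wall — a room. Outside width 5760 minus two 237 mm walls gives 5286 mm.


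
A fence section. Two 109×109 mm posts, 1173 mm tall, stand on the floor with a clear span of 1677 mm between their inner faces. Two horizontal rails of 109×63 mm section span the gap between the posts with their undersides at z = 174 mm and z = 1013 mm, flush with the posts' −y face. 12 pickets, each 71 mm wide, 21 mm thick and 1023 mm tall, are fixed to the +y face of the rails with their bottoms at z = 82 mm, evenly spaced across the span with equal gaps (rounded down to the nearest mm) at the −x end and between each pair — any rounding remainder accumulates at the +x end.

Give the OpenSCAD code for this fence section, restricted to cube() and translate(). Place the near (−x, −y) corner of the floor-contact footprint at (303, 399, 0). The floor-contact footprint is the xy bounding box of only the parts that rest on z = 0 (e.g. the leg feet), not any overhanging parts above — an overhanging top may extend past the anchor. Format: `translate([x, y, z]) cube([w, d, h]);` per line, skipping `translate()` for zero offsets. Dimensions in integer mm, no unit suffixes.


translate([303, 399, 0]) cube([109, 109, 1173]);
translate([2089, 399, 0]) cube([109, 109, 1173]);
translate([412, 399, 174]) cube([1677, 109, 63]);
translate([412, 399, 1013]) cube([1677, 109, 63]);
translate([475, 508, 82]) cube([71, 21, 1023]);
translate([609, 508, 82]) cube([71, 21, 1023]);
translate([743, 508, 82]) cube([71, 21, 1023]);
translate([877, 508, 82]) cube([71, 21, 1023]);
translate([1011, 508, 82]) cube([71, 21, 1023]);
translate([1145, 508, 82]) cube([71, 21, 1023]);
translate([1279, 508, 82]) cube([71, 21, 1023]);
translate([1413, 508, 82]) cube([71, 21, 1023]);
translate([1547, 508, 82]) cube([71, 21, 1023]);
translate([1681, 508, 82]) cube([71, 21, 1023]);
translate([1815, 508, 82]) cube([71, 21, 1023]);
translate([1949, 508, 82]) cube([71, 21, 1023]);


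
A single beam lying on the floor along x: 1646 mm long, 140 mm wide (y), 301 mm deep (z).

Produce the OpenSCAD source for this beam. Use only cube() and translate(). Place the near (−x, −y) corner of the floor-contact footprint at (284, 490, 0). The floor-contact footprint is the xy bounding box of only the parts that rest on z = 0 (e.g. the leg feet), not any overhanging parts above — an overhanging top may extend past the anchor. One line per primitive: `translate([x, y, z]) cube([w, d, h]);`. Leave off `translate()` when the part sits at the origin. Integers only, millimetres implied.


translate([284, 490, 0]) cube([1646, 140, 301]);


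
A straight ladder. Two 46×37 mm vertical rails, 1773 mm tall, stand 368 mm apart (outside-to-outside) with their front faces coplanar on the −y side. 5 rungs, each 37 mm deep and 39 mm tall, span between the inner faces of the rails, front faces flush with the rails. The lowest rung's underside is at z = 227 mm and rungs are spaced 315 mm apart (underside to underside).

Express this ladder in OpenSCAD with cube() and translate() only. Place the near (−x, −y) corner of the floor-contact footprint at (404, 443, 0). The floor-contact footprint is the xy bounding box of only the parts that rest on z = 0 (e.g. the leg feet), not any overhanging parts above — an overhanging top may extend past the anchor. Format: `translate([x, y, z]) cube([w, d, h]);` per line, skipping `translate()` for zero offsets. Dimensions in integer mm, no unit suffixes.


translate([404, 443, 0]) cube([46, 37, 1773]);
translate([726, 443, 0]) cube([46, 37, 1773]);
translate([450, 443, 227]) cube([276, 37, 39]);
translate([450, 443, 542]) cube([276, 37, 39]);
translate([450, 443, 857]) cube([276, 37, 39]);
translate([450, 443, 1172]) cube([276, 37, 39]);
translate([450, 443, 1487]) cube([276, 37, 39]);


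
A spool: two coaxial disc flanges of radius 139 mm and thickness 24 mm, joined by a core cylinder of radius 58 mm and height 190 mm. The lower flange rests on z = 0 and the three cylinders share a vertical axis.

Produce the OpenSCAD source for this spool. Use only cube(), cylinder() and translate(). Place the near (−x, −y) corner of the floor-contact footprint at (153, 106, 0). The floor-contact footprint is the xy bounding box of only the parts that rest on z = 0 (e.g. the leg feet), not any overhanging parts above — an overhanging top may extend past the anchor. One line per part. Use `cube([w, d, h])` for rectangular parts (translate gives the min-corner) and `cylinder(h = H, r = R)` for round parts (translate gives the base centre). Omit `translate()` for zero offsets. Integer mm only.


translate([292, 245, 0]) cylinder(h = 24, r = 139);
translate([292, 245, 24]) cylinder(h = 190, r = 58);
translate([292, 245, 214]) cylinder(h = 24, r = 139);


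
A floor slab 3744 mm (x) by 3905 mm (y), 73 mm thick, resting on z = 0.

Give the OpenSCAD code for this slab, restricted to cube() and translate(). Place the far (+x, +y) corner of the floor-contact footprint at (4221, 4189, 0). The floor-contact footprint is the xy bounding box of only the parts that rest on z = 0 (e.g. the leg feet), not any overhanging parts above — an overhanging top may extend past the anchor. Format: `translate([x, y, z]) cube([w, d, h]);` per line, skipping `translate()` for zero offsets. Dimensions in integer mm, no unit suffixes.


translate([477, 284, 0]) cube([3744, 3905, 73]);


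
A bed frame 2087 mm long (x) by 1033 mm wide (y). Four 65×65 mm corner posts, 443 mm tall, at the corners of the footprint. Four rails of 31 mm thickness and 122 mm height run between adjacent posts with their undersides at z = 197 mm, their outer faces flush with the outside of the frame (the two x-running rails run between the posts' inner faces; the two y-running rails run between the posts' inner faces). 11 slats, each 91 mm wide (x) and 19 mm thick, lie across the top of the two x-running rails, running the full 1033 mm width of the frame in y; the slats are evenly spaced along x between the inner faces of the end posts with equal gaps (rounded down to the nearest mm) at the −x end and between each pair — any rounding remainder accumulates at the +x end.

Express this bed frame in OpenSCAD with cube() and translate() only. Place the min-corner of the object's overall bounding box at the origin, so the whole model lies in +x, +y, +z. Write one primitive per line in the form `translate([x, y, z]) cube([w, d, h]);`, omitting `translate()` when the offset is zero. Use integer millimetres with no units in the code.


// slat z = rail_z + rail_h = 197 + 122 = 319
// slat gap = ⌊(1957 − 11·91) / 12⌋ = 79
cube([65, 65, 443]);
translate([0, 968, 0]) cube([65, 65, 443]);
translate([2022, 0, 0]) cube([65, 65, 443]);
translate([2022, 968, 0]) cube([65, 65, 443]);
translate([65, 0, 197]) cube([1957, 31, 122]);
translate([65, 1002, 197]) cube([1957, 31, 122]);
translate([0, 65, 197]) cube([31, 903, 122]);
translate([2056, 65, 197]) cube([31, 903, 122]);
translate([144, 0, 319]) cube([91, 1033, 19]);
translate([314, 0, 319]) cube([91, 1033, 19]);
translate([484, 0, 319]) cube([91, 1033, 19]);
translate([654, 0, 319]) cube([91, 1033, 19]);
translate([824, 0, 319]) cube([91, 1033, 19]);
translate([994, 0, 319]) cube([91, 1033, 19]);
translate([1164, 0, 319]) cube([91, 1033, 19]);
translate([1334, 0, 319]) cube([91, 1033, 19]);
translate([1504, 0, 319]) cube([91, 1033, 19]);
translate([1674, 0, 319]) cube([91, 1033, 19]);
translate([1844, 0, 319]) cube([91, 1033, 19]);


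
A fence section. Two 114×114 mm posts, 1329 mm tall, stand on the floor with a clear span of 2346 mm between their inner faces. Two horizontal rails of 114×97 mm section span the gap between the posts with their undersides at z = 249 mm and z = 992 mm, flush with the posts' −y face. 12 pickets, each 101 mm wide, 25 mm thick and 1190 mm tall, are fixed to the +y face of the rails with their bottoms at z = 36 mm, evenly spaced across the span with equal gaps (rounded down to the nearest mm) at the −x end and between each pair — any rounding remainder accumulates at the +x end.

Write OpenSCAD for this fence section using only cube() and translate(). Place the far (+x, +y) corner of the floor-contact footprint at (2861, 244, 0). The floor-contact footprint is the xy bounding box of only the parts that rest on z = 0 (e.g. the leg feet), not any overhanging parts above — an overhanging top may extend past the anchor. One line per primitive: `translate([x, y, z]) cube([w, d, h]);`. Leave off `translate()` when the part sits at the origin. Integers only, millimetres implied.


translate([287, 130, 0]) cube([114, 114, 1329]);
translate([2747, 130, 0]) cube([114, 114, 1329]);
translate([401, 130, 249]) cube([2346, 114, 97]);
translate([401, 130, 992]) cube([2346, 114, 97]);
translate([488, 244, 36]) cube([101, 25, 1190]);
translate([676, 244, 36]) cube([101, 25, 1190]);
translate([864, 244, 36]) cube([101, 25, 1190]);
translate([1052, 244, 36]) cube([101, 25, 1190]);
translate([1240, 244, 36]) cube([101, 25, 1190]);
translate([1428, 244, 36]) cube([101, 25, 1190]);
translate([1616, 244, 36]) cube([101, 25, 1190]);
translate([1804, 244, 36]) cube([101, 25, 1190]);
translate([1992, 244, 36]) cube([101, 25, 1190]);
translate([2180, 244, 36]) cube([101, 25, 1190]);
translate([2368, 244, 36]) cube([101, 25, 1190]);
translate([2556, 244, 36]) cube([101, 25, 1190]);


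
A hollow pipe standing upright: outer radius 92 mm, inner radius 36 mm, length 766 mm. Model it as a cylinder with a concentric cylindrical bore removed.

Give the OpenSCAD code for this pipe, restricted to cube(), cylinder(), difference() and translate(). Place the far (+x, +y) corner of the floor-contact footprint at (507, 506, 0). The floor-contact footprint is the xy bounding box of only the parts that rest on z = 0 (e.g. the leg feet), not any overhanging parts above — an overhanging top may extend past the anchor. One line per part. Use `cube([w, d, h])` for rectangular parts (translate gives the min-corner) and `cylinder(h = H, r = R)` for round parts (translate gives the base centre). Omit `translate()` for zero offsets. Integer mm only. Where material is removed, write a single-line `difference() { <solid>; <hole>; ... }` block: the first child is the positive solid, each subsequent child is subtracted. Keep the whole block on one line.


difference() { translate([415, 414, 0]) cylinder(h = 766, r = 92); translate([415, 414, 0]) cylinder(h = 766, r = 36); }


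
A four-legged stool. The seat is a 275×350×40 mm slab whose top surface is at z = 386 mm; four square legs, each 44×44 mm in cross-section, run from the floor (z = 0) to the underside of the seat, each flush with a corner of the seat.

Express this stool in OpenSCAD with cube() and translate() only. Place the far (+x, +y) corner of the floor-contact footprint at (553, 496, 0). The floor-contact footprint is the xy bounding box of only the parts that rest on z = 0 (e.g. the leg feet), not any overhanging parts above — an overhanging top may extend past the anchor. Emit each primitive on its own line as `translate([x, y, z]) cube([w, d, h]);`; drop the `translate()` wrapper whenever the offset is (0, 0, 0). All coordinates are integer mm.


translate([278, 146, 346]) cube([275, 350, 40]);
translate([278, 146, 0]) cube([44, 44, 346]);
translate([509, 146, 0]) cube([44, 44, 346]);
translate([278, 452, 0]) cube([44, 44, 346]);
translate([509, 452, 0]) cube([44, 44, 346]);


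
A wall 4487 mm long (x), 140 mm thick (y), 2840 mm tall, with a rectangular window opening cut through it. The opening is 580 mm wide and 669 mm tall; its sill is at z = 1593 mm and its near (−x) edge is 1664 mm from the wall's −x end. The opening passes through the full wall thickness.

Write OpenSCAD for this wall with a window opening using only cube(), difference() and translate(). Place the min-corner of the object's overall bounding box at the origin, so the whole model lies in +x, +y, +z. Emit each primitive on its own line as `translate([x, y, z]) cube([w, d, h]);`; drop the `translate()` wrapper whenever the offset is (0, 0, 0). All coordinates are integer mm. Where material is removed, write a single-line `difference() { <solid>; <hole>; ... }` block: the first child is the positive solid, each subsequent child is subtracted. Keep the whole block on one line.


difference() { cube([4487, 140, 2840]); translate([1664, 0, 1593]) cube([580, 140, 669]); }


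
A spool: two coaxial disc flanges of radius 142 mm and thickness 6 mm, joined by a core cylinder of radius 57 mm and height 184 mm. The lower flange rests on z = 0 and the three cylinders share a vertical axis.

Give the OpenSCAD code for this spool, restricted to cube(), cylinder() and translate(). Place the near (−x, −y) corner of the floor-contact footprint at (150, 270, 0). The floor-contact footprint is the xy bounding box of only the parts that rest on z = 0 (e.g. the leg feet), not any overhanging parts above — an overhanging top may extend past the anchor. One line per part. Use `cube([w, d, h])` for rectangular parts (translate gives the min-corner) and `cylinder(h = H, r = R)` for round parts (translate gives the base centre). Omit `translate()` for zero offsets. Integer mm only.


translate([292, 412, 0]) cylinder(h = 6, r = 142);
translate([292, 412, 6]) cylinder(h = 184, r = 57);
translate([292, 412, 190]) cylinder(h = 6, r = 142);


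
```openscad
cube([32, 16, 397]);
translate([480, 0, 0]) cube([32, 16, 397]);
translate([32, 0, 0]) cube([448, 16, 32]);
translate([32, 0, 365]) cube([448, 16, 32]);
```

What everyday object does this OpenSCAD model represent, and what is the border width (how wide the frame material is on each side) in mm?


A picture frame. The border width is 32 mm.

Four thin pieces enclosing a rectangular opening — a picture frame. The two full-height stiles are 397 mm tall; the top rail sits at z = 365 and is 32 mm tall, so the border above the opening is 397 − 365 = 32 mm, matching the stile x-width.


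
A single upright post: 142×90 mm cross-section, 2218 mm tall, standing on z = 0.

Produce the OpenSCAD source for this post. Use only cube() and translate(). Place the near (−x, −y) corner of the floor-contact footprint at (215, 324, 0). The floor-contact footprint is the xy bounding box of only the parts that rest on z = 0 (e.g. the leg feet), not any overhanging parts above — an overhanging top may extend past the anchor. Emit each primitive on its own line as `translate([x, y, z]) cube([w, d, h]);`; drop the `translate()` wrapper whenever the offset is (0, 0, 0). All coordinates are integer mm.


translate([215, 324, 0]) cube([142, 90, 2218]);


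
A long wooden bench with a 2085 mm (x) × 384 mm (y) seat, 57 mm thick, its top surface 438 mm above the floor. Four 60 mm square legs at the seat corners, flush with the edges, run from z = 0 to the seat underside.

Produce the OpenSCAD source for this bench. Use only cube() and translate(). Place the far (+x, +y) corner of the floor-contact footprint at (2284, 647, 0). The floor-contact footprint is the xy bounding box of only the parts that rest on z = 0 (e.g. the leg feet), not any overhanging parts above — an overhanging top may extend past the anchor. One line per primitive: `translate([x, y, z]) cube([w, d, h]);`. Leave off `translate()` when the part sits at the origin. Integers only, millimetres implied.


translate([199, 263, 381]) cube([2085, 384, 57]);
translate([199, 263, 0]) cube([60, 60, 381]);
translate([199, 587, 0]) cube([60, 60, 381]);
translate([2224, 263, 0]) cube([60, 60, 381]);
translate([2224, 587, 0]) cube([60, 60, 381]);


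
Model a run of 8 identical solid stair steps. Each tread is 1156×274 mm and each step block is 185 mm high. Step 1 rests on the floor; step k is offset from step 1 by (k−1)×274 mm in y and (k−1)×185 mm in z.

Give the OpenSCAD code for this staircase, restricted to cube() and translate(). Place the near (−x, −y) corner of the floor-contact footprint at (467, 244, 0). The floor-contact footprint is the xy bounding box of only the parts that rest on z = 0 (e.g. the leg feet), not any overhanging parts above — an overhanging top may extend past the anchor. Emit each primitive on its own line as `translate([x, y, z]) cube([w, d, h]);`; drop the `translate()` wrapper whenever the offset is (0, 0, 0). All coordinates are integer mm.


translate([467, 244, 0]) cube([1156, 274, 185]);
translate([467, 518, 185]) cube([1156, 274, 185]);
translate([467, 792, 370]) cube([1156, 274, 185]);
translate([467, 1066, 555]) cube([1156, 274, 185]);
translate([467, 1340, 740]) cube([1156, 274, 185]);
translate([467, 1614, 925]) cube([1156, 274, 185]);
translate([467, 1888, 1110]) cube([1156, 274, 185]);
translate([467, 2162, 1295]) cube([1156, 274, 185]);


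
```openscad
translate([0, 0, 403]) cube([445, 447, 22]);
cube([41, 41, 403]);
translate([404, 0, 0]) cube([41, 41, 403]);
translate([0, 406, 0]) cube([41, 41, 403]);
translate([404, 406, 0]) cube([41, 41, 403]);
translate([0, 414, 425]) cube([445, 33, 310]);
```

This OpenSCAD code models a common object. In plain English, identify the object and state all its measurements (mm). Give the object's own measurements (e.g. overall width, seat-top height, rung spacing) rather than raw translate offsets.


A chair. The seat is a 445×447×22 mm slab with its top at z = 425 mm, on four 41×41 mm corner legs (flush with the seat edges, standing on z = 0). A flat backrest 33 mm thick, 310 mm tall, spans the full seat width and rises from the seat top along its +y edge, rear face flush with the rear of the seat.


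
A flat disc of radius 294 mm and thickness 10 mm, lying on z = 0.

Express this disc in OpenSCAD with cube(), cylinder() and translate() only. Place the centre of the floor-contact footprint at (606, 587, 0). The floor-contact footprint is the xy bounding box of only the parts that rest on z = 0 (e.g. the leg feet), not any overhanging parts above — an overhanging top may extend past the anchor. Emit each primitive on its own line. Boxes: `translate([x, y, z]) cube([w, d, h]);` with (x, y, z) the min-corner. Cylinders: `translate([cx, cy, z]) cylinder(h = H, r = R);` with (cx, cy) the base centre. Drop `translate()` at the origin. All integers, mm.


translate([606, 587, 0]) cylinder(h = 10, r = 294);


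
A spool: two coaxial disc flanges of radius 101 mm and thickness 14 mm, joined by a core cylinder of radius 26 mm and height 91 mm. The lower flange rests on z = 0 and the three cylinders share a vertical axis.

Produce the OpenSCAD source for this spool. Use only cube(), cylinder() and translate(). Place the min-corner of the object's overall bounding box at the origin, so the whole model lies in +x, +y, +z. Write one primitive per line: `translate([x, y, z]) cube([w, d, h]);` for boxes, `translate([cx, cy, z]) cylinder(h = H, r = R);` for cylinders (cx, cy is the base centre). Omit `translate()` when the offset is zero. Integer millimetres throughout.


translate([101, 101, 0]) cylinder(h = 14, r = 101);
translate([101, 101, 14]) cylinder(h = 91, r = 26);
translate([101, 101, 105]) cylinder(h = 14, r = 101);


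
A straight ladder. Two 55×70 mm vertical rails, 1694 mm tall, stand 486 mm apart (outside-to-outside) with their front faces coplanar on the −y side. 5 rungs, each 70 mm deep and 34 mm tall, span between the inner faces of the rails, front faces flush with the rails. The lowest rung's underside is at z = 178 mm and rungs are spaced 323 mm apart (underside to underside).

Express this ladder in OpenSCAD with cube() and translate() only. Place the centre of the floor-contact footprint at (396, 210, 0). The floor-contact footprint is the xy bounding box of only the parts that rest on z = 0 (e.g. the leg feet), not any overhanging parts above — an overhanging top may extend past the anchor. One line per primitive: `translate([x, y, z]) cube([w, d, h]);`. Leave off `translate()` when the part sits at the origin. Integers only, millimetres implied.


translate([153, 175, 0]) cube([55, 70, 1694]);
translate([584, 175, 0]) cube([55, 70, 1694]);
translate([208, 175, 178]) cube([376, 70, 34]);
translate([208, 175, 501]) cube([376, 70, 34]);
translate([208, 175, 824]) cube([376, 70, 34]);
translate([208, 175, 1147]) cube([376, 70, 34]);
translate([208, 175, 1470]) cube([376, 70, 34]);


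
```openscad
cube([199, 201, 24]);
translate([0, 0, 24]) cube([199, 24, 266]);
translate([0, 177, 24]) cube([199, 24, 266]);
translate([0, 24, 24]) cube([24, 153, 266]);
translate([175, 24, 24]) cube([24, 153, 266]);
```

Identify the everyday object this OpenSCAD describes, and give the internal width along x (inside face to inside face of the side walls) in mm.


An open box. The internal width is 151 mm.

A 199×201 base slab with four walls standing on it — an open box. The base is 199 mm wide and the walls are 24 mm thick, so the internal width is 199 − 2 × 24 = 151 mm.


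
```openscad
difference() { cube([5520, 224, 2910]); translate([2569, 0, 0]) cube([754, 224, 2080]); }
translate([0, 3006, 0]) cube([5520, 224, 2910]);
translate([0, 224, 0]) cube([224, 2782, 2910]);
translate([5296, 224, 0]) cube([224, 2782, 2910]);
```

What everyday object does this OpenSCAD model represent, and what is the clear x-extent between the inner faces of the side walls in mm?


A single room. The interior width is 5072 mm.

Four walls enclosing a rectangle with a door in the front wall — a room. Outside width 5520 minus two 224 mm walls gives 5072 mm.


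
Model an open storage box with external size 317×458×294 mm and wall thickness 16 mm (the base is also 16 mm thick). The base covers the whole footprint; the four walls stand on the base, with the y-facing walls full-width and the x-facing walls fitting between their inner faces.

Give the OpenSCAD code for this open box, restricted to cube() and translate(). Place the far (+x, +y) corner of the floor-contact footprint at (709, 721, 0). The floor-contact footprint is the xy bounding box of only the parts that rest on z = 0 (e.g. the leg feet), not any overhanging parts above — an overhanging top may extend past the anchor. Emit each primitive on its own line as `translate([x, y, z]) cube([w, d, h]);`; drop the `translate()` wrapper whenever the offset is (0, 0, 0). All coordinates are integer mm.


translate([392, 263, 0]) cube([317, 458, 16]);
translate([392, 263, 16]) cube([317, 16, 278]);
translate([392, 705, 16]) cube([317, 16, 278]);
translate([392, 279, 16]) cube([16, 426, 278]);
translate([693, 279, 16]) cube([16, 426, 278]);


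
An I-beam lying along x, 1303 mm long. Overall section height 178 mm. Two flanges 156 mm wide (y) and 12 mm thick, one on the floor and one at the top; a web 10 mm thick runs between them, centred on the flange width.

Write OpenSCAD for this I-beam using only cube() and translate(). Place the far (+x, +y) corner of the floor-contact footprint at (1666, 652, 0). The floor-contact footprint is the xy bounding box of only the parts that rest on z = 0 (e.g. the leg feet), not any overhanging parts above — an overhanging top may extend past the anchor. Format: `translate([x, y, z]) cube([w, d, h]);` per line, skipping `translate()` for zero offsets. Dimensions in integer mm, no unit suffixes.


translate([363, 496, 0]) cube([1303, 156, 12]);
translate([363, 569, 12]) cube([1303, 10, 154]);
translate([363, 496, 166]) cube([1303, 156, 12]);
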